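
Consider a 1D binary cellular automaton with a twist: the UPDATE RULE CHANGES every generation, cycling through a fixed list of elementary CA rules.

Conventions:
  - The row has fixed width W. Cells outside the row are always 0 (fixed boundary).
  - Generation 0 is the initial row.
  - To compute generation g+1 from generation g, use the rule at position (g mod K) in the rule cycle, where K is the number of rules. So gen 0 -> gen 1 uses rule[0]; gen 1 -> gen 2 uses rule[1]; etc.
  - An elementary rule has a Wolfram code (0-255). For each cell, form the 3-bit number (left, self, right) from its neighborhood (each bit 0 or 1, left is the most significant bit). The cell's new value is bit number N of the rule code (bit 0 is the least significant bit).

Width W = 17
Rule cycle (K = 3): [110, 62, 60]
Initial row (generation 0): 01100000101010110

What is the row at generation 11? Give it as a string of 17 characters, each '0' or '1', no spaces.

Gen 0: 01100000101010110
Gen 1 (rule 110): 11100001111111110
Gen 2 (rule 62): 10010011000000001
Gen 3 (rule 60): 11011010100000001
Gen 4 (rule 110): 11111111100000011
Gen 5 (rule 62): 10000000010000110
Gen 6 (rule 60): 11000000011000101
Gen 7 (rule 110): 11000000111001111
Gen 8 (rule 62): 10100001100111000
Gen 9 (rule 60): 11110001010100100
Gen 10 (rule 110): 10010011111101100
Gen 11 (rule 62): 11111110000011010

Answer: 11111110000011010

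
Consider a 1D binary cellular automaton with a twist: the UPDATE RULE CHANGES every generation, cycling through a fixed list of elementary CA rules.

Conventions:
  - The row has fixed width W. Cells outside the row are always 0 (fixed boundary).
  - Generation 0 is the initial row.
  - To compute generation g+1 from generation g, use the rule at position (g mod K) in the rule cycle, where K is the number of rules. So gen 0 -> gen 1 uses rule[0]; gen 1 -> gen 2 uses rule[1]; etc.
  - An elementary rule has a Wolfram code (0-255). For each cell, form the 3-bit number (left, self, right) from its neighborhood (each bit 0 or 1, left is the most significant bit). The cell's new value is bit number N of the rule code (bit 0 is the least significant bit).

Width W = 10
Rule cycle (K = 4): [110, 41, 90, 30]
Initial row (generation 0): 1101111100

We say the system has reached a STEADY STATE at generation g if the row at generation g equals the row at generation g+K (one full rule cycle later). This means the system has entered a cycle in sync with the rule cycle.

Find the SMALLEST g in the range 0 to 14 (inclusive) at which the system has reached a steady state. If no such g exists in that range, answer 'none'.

Gen 0: 1101111100
Gen 1 (rule 110): 1111000100
Gen 2 (rule 41): 1000010001
Gen 3 (rule 90): 0100101010
Gen 4 (rule 30): 1111101011
Gen 5 (rule 110): 1000111111
Gen 6 (rule 41): 0010100000
Gen 7 (rule 90): 0100010000
Gen 8 (rule 30): 1110111000
Gen 9 (rule 110): 1011101000
Gen 10 (rule 41): 0110010011
Gen 11 (rule 90): 1111101111
Gen 12 (rule 30): 1000001000
Gen 13 (rule 110): 1000011000
Gen 14 (rule 41): 0011010011
Gen 15 (rule 90): 0111001111
Gen 16 (rule 30): 1100111000
Gen 17 (rule 110): 1101101000
Gen 18 (rule 41): 1011010011

Answer: none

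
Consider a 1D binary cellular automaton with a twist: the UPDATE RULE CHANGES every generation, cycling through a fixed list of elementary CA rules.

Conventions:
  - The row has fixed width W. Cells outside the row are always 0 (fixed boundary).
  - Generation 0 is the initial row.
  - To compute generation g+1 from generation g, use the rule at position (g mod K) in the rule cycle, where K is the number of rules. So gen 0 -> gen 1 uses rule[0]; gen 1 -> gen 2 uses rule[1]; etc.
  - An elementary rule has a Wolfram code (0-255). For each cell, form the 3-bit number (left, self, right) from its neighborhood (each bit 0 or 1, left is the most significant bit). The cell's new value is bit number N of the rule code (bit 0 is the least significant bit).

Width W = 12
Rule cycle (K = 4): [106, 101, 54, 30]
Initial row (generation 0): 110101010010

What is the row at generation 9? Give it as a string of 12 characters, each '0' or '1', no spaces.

Answer: 011000101000

Derivation:
Gen 0: 110101010010
Gen 1 (rule 106): 111010100100
Gen 2 (rule 101): 001111100101
Gen 3 (rule 54): 010000011111
Gen 4 (rule 30): 111000110000
Gen 5 (rule 106): 101001110000
Gen 6 (rule 101): 111000010111
Gen 7 (rule 54): 000100111000
Gen 8 (rule 30): 001111100100
Gen 9 (rule 106): 011000101000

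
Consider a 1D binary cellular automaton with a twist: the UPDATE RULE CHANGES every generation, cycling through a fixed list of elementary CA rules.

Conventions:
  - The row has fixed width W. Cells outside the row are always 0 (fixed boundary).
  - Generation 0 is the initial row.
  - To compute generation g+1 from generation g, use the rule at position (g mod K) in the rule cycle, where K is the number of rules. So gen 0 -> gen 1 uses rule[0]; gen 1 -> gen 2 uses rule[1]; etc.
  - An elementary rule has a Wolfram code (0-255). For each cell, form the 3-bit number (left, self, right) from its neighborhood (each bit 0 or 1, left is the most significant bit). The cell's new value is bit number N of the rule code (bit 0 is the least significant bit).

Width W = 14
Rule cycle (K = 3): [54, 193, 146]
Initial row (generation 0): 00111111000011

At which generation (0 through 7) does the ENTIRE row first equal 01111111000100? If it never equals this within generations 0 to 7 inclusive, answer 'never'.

Gen 0: 00111111000011
Gen 1 (rule 54): 01000000100100
Gen 2 (rule 193): 00011110000001
Gen 3 (rule 146): 00101101000010
Gen 4 (rule 54): 01110011100111
Gen 5 (rule 193): 00110001100011
Gen 6 (rule 146): 01001010010100
Gen 7 (rule 54): 11111111111110

Answer: never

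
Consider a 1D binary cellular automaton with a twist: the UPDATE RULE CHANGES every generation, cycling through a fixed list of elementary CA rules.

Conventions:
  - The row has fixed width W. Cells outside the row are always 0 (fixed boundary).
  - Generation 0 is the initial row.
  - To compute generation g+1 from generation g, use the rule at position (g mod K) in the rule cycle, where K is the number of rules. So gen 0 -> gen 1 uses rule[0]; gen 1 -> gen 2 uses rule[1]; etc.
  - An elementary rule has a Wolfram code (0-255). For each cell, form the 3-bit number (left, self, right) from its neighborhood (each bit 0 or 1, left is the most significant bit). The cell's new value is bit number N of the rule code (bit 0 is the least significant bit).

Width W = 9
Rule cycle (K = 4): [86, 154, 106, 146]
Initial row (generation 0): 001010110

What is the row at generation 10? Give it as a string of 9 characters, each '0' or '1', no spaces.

Gen 0: 001010110
Gen 1 (rule 86): 011010011
Gen 2 (rule 154): 110001110
Gen 3 (rule 106): 110011010
Gen 4 (rule 146): 001100001
Gen 5 (rule 86): 010110011
Gen 6 (rule 154): 100101110
Gen 7 (rule 106): 001011010
Gen 8 (rule 146): 010000001
Gen 9 (rule 86): 111000011
Gen 10 (rule 154): 110100110

Answer: 110100110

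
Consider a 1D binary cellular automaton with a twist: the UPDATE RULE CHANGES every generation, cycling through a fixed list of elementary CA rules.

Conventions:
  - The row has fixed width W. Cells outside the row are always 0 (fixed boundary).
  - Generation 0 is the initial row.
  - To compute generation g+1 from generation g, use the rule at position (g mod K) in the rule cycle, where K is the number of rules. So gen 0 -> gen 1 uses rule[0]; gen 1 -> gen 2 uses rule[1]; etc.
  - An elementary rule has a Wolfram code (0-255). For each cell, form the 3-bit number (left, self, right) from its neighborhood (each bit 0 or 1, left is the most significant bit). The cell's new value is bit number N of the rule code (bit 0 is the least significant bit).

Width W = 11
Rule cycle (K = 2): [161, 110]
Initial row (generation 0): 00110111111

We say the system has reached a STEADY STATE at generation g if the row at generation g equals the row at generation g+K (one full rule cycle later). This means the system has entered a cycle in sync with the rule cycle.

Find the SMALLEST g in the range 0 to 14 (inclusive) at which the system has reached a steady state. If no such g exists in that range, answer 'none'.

Gen 0: 00110111111
Gen 1 (rule 161): 10001011110
Gen 2 (rule 110): 10011110010
Gen 3 (rule 161): 00001100000
Gen 4 (rule 110): 00011100000
Gen 5 (rule 161): 11001001111
Gen 6 (rule 110): 11011011001
Gen 7 (rule 161): 00100100000
Gen 8 (rule 110): 01101100000
Gen 9 (rule 161): 00010001111
Gen 10 (rule 110): 00110011001
Gen 11 (rule 161): 10000000000
Gen 12 (rule 110): 10000000000
Gen 13 (rule 161): 00111111111
Gen 14 (rule 110): 01100000001
Gen 15 (rule 161): 00001111100
Gen 16 (rule 110): 00011000100

Answer: none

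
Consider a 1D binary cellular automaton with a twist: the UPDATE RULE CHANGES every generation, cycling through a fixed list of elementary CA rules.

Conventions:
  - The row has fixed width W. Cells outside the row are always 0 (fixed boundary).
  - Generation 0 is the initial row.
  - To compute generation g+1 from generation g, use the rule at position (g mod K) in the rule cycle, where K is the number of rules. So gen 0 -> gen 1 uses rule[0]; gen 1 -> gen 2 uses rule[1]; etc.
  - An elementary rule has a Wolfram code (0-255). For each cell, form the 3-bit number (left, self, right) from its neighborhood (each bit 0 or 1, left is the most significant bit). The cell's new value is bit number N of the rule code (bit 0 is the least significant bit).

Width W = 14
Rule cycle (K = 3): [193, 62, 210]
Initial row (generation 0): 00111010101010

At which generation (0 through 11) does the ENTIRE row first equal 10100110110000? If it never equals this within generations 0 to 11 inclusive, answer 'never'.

Answer: 6

Derivation:
Gen 0: 00111010101010
Gen 1 (rule 193): 10011000000000
Gen 2 (rule 62): 11110100000000
Gen 3 (rule 210): 01110010000000
Gen 4 (rule 193): 00110000111111
Gen 5 (rule 62): 01101001100000
Gen 6 (rule 210): 10100110110000
Gen 7 (rule 193): 00000010010111
Gen 8 (rule 62): 00000111111100
Gen 9 (rule 210): 00001011111110
Gen 10 (rule 193): 11100001111110
Gen 11 (rule 62): 10010011000001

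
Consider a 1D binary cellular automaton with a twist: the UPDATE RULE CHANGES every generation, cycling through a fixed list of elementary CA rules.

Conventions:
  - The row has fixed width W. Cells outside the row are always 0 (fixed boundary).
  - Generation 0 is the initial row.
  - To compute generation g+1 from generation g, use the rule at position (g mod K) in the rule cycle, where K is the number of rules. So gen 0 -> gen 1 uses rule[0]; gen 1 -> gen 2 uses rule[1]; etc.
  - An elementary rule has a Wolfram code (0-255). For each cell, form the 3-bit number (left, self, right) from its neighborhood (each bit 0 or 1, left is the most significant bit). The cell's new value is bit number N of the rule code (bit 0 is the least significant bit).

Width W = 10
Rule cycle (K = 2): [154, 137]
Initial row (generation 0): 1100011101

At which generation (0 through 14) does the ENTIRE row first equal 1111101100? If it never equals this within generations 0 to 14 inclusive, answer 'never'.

Gen 0: 1100011101
Gen 1 (rule 154): 1010111000
Gen 2 (rule 137): 0000110011
Gen 3 (rule 154): 0001101110
Gen 4 (rule 137): 1101001100
Gen 5 (rule 154): 1000111010
Gen 6 (rule 137): 0010110000
Gen 7 (rule 154): 0100101000
Gen 8 (rule 137): 0000000011
Gen 9 (rule 154): 0000000110
Gen 10 (rule 137): 1111110100
Gen 11 (rule 154): 1111100010
Gen 12 (rule 137): 1111001000
Gen 13 (rule 154): 1110110100
Gen 14 (rule 137): 1100100001

Answer: never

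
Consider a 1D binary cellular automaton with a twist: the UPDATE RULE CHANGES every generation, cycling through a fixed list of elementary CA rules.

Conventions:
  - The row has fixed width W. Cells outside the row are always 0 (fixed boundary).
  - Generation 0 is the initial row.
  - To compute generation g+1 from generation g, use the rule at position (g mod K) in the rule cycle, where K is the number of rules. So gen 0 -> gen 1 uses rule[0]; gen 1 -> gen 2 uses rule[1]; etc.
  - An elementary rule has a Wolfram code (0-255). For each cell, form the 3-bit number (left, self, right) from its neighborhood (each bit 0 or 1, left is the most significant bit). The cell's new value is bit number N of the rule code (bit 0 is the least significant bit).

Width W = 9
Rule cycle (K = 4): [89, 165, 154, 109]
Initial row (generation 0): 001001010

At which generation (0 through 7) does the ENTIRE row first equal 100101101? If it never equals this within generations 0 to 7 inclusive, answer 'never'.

Gen 0: 001001010
Gen 1 (rule 89): 100100001
Gen 2 (rule 165): 100101101
Gen 3 (rule 154): 011001000
Gen 4 (rule 109): 011001011
Gen 5 (rule 89): 011100011
Gen 6 (rule 165): 001001000
Gen 7 (rule 154): 010110100

Answer: 2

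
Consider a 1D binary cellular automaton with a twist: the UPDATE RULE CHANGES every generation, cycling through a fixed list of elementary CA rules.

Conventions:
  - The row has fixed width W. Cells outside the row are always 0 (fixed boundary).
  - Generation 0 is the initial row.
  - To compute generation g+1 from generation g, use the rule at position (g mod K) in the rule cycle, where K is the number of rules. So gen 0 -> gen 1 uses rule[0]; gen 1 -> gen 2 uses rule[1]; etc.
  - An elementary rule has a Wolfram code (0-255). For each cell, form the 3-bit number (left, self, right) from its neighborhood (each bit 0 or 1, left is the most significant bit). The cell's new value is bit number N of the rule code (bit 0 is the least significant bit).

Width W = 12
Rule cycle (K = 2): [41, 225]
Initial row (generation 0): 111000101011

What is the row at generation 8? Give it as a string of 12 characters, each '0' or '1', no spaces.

Gen 0: 111000101011
Gen 1 (rule 41): 100010010110
Gen 2 (rule 225): 001000001010
Gen 3 (rule 41): 100011100100
Gen 4 (rule 225): 001001100001
Gen 5 (rule 41): 100001001100
Gen 6 (rule 225): 001100000101
Gen 7 (rule 41): 101001110010
Gen 8 (rule 225): 010000110000

Answer: 010000110000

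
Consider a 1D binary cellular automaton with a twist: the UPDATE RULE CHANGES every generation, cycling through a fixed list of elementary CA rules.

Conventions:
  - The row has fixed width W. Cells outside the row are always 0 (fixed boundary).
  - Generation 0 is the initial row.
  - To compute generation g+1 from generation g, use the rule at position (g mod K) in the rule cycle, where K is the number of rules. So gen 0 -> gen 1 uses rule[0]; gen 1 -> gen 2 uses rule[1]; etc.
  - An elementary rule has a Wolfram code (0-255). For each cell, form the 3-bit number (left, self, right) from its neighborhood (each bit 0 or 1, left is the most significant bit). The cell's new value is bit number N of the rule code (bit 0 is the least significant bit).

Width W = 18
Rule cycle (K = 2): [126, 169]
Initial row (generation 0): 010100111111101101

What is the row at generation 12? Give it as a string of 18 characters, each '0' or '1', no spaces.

Answer: 110010110001100010

Derivation:
Gen 0: 010100111111101101
Gen 1 (rule 126): 111111100000111111
Gen 2 (rule 169): 111111001110111110
Gen 3 (rule 126): 100001111011100011
Gen 4 (rule 169): 001101110111001010
Gen 5 (rule 126): 011111011101111111
Gen 6 (rule 169): 011110111011111110
Gen 7 (rule 126): 110011101110000011
Gen 8 (rule 169): 100011011100111010
Gen 9 (rule 126): 110111110111101111
Gen 10 (rule 169): 101111101111011110
Gen 11 (rule 126): 111000111001110011
Gen 12 (rule 169): 110010110001100010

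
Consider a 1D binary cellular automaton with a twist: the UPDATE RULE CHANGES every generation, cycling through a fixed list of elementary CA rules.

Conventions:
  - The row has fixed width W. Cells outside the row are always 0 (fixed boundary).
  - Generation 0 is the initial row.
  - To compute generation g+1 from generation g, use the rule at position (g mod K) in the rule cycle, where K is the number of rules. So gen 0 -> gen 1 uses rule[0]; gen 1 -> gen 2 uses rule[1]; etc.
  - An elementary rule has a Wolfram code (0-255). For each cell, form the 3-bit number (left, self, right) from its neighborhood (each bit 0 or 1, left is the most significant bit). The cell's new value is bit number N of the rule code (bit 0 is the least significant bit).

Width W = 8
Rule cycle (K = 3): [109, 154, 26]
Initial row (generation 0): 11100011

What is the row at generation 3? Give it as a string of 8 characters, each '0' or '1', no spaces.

Answer: 00000101

Derivation:
Gen 0: 11100011
Gen 1 (rule 109): 10101011
Gen 2 (rule 154): 00000010
Gen 3 (rule 26): 00000101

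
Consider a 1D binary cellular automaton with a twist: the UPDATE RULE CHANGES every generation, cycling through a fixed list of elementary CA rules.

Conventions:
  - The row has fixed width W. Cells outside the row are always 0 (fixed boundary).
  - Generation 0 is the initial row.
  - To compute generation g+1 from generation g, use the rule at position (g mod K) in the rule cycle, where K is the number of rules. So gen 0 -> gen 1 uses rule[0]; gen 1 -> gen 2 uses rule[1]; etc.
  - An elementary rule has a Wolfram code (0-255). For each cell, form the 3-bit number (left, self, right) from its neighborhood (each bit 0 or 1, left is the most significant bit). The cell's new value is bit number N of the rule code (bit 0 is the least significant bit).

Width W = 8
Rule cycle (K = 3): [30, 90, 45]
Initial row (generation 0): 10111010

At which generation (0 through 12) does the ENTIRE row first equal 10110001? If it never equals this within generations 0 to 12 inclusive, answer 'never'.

Answer: 12

Derivation:
Gen 0: 10111010
Gen 1 (rule 30): 10100011
Gen 2 (rule 90): 00010111
Gen 3 (rule 45): 11011100
Gen 4 (rule 30): 10010010
Gen 5 (rule 90): 01101101
Gen 6 (rule 45): 01011011
Gen 7 (rule 30): 11010010
Gen 8 (rule 90): 11001101
Gen 9 (rule 45): 10001011
Gen 10 (rule 30): 11011010
Gen 11 (rule 90): 11011001
Gen 12 (rule 45): 10110001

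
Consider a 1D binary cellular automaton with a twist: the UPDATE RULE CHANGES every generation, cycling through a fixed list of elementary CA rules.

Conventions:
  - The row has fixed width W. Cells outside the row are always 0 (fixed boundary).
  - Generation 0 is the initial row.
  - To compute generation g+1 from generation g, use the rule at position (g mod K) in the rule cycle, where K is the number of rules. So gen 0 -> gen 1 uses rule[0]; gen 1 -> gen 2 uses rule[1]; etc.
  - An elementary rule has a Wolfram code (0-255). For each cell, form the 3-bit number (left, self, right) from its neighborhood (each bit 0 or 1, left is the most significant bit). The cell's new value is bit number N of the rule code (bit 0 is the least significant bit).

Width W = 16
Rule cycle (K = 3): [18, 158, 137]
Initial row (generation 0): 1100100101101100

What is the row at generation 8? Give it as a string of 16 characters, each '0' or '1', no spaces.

Answer: 1101010011010011

Derivation:
Gen 0: 1100100101101100
Gen 1 (rule 18): 0011011000000010
Gen 2 (rule 158): 0110010100000111
Gen 3 (rule 137): 0100000001110110
Gen 4 (rule 18): 1010000010000001
Gen 5 (rule 158): 1011000111000011
Gen 6 (rule 137): 0010010110011010
Gen 7 (rule 18): 0101100001100001
Gen 8 (rule 158): 1101010011010011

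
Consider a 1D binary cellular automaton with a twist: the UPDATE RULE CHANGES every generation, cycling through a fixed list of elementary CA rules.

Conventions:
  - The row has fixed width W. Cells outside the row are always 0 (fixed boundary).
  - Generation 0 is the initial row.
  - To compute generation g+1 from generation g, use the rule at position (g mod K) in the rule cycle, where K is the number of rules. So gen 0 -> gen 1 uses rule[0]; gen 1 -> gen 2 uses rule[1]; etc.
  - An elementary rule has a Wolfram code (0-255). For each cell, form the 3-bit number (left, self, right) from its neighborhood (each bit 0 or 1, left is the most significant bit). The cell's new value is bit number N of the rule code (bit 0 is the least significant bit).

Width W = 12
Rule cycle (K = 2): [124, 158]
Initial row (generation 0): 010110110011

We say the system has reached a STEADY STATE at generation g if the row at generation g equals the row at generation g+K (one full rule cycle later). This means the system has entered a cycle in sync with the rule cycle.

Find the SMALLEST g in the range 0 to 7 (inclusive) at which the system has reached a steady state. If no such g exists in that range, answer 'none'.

Gen 0: 010110110011
Gen 1 (rule 124): 011111111011
Gen 2 (rule 158): 111111110010
Gen 3 (rule 124): 100000011011
Gen 4 (rule 158): 110000110010
Gen 5 (rule 124): 111000111011
Gen 6 (rule 158): 110101110010
Gen 7 (rule 124): 111111011011
Gen 8 (rule 158): 111110010010
Gen 9 (rule 124): 100011011011

Answer: none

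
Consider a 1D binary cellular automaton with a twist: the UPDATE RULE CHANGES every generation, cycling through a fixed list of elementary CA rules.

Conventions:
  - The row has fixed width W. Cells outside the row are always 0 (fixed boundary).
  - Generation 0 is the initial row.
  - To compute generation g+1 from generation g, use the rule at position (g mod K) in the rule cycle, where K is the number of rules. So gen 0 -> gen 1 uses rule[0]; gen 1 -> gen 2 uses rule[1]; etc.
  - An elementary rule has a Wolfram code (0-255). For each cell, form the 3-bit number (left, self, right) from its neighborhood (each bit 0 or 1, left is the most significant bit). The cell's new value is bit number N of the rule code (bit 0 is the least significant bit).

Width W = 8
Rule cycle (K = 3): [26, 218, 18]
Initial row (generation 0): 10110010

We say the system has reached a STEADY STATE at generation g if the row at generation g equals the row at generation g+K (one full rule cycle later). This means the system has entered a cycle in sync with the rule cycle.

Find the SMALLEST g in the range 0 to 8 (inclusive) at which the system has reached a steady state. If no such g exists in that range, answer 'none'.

Gen 0: 10110010
Gen 1 (rule 26): 00101101
Gen 2 (rule 218): 01001100
Gen 3 (rule 18): 10110010
Gen 4 (rule 26): 00101101
Gen 5 (rule 218): 01001100
Gen 6 (rule 18): 10110010
Gen 7 (rule 26): 00101101
Gen 8 (rule 218): 01001100
Gen 9 (rule 18): 10110010
Gen 10 (rule 26): 00101101
Gen 11 (rule 218): 01001100

Answer: 0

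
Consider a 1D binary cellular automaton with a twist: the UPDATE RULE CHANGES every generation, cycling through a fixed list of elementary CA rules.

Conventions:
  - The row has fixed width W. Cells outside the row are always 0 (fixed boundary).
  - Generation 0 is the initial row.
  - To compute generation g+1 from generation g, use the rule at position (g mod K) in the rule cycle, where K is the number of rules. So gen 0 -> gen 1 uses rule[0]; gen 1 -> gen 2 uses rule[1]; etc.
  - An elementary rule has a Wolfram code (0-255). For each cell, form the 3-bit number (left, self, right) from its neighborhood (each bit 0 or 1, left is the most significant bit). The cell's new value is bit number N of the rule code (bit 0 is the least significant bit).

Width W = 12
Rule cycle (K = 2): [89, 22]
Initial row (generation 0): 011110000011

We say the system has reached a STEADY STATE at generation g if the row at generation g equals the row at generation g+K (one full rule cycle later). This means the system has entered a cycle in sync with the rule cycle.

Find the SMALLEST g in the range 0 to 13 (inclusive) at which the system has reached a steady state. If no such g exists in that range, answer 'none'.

Gen 0: 011110000011
Gen 1 (rule 89): 010011111011
Gen 2 (rule 22): 111100000000
Gen 3 (rule 89): 100111111111
Gen 4 (rule 22): 111000000000
Gen 5 (rule 89): 101111111111
Gen 6 (rule 22): 100000000000
Gen 7 (rule 89): 011111111111
Gen 8 (rule 22): 100000000000
Gen 9 (rule 89): 011111111111
Gen 10 (rule 22): 100000000000
Gen 11 (rule 89): 011111111111
Gen 12 (rule 22): 100000000000
Gen 13 (rule 89): 011111111111
Gen 14 (rule 22): 100000000000
Gen 15 (rule 89): 011111111111

Answer: 6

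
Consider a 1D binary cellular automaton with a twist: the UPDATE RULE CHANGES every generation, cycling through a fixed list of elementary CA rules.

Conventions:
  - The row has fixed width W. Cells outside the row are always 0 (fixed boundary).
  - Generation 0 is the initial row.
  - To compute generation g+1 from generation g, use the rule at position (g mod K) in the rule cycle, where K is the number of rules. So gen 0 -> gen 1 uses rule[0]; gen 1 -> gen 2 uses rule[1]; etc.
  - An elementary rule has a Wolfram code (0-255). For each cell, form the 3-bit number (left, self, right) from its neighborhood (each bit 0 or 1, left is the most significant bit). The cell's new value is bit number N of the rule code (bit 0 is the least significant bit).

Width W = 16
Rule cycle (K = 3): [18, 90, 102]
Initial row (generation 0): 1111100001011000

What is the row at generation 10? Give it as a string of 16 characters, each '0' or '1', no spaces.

Gen 0: 1111100001011000
Gen 1 (rule 18): 0000010010000100
Gen 2 (rule 90): 0000101101001010
Gen 3 (rule 102): 0001110111011110
Gen 4 (rule 18): 0010000000000001
Gen 5 (rule 90): 0101000000000010
Gen 6 (rule 102): 1111000000000110
Gen 7 (rule 18): 0000100000001001
Gen 8 (rule 90): 0001010000010110
Gen 9 (rule 102): 0011110000111010
Gen 10 (rule 18): 0100001001000001

Answer: 0100001001000001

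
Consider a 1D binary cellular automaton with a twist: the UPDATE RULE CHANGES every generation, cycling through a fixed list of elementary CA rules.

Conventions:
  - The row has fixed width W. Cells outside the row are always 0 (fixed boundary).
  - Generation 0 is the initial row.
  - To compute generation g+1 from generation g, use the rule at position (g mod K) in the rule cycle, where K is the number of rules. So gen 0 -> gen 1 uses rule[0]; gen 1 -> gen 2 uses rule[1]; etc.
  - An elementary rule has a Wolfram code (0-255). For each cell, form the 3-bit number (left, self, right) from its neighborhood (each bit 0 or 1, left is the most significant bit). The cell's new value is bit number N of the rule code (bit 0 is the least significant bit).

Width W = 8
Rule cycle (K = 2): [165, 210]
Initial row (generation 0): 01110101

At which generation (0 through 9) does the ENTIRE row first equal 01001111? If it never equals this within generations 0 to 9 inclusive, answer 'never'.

Gen 0: 01110101
Gen 1 (rule 165): 00101111
Gen 2 (rule 210): 01000111
Gen 3 (rule 165): 01010010
Gen 4 (rule 210): 10001101
Gen 5 (rule 165): 10100011
Gen 6 (rule 210): 00010101
Gen 7 (rule 165): 11011111
Gen 8 (rule 210): 01001111
Gen 9 (rule 165): 01000110

Answer: 8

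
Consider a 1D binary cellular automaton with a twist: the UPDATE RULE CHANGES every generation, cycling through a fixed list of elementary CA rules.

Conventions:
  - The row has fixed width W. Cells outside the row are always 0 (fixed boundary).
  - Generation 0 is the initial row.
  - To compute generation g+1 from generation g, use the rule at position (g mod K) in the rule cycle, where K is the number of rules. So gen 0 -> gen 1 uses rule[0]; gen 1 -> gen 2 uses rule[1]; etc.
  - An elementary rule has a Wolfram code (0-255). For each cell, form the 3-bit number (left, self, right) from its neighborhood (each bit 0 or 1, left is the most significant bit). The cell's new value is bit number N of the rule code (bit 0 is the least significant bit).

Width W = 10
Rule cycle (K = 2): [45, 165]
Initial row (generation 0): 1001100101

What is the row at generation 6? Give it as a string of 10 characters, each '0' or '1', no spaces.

Answer: 1111111110

Derivation:
Gen 0: 1001100101
Gen 1 (rule 45): 1001000111
Gen 2 (rule 165): 1001010010
Gen 3 (rule 45): 1001110010
Gen 4 (rule 165): 1000100010
Gen 5 (rule 45): 1010101010
Gen 6 (rule 165): 1111111110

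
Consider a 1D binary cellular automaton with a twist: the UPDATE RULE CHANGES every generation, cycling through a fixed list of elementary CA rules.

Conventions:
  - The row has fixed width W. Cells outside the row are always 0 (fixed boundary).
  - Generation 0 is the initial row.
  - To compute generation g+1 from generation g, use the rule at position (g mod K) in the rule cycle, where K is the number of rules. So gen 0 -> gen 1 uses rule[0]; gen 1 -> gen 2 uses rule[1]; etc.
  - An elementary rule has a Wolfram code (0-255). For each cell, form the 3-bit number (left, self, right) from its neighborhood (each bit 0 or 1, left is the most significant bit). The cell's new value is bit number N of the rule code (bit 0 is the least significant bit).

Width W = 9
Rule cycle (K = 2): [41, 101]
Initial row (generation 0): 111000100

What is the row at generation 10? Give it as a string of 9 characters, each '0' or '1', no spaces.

Answer: 111001011

Derivation:
Gen 0: 111000100
Gen 1 (rule 41): 100010001
Gen 2 (rule 101): 101010101
Gen 3 (rule 41): 010101010
Gen 4 (rule 101): 011111110
Gen 5 (rule 41): 010000000
Gen 6 (rule 101): 010111111
Gen 7 (rule 41): 001100000
Gen 8 (rule 101): 100101111
Gen 9 (rule 41): 000011000
Gen 10 (rule 101): 111001011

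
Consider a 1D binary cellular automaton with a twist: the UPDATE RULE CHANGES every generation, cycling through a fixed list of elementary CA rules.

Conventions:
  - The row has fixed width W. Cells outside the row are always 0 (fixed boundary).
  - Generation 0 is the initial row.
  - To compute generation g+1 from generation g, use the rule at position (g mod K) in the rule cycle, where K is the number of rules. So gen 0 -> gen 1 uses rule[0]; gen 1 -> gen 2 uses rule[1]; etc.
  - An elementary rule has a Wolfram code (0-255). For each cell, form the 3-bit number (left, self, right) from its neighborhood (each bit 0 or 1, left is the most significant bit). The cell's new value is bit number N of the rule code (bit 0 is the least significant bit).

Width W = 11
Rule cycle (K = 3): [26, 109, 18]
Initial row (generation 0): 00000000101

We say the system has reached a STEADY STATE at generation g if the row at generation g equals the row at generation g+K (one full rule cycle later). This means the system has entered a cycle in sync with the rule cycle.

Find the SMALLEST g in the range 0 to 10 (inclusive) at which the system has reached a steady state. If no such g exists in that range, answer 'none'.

Answer: 3

Derivation:
Gen 0: 00000000101
Gen 1 (rule 26): 00000001000
Gen 2 (rule 109): 11111101011
Gen 3 (rule 18): 00000000000
Gen 4 (rule 26): 00000000000
Gen 5 (rule 109): 11111111111
Gen 6 (rule 18): 00000000000
Gen 7 (rule 26): 00000000000
Gen 8 (rule 109): 11111111111
Gen 9 (rule 18): 00000000000
Gen 10 (rule 26): 00000000000
Gen 11 (rule 109): 11111111111
Gen 12 (rule 18): 00000000000
Gen 13 (rule 26): 00000000000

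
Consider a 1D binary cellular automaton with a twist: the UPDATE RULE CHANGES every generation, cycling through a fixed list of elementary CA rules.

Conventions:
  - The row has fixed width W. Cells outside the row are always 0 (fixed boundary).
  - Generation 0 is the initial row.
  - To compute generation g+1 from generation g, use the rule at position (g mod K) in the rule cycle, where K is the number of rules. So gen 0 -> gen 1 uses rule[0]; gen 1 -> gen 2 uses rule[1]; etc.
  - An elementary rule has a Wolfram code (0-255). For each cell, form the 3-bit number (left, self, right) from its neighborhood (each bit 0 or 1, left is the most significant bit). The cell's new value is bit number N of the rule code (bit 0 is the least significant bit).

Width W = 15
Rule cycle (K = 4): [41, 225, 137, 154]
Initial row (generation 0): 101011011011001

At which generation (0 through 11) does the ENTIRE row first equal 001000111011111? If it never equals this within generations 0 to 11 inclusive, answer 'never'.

Answer: never

Derivation:
Gen 0: 101011011011001
Gen 1 (rule 41): 010110110110000
Gen 2 (rule 225): 001011011010111
Gen 3 (rule 137): 100010010000110
Gen 4 (rule 154): 010101101001101
Gen 5 (rule 41): 001011010001010
Gen 6 (rule 225): 100101100100100
Gen 7 (rule 137): 000001000000001
Gen 8 (rule 154): 000010100000010
Gen 9 (rule 41): 111001001111000
Gen 10 (rule 225): 011000000111011
Gen 11 (rule 137): 010011110110010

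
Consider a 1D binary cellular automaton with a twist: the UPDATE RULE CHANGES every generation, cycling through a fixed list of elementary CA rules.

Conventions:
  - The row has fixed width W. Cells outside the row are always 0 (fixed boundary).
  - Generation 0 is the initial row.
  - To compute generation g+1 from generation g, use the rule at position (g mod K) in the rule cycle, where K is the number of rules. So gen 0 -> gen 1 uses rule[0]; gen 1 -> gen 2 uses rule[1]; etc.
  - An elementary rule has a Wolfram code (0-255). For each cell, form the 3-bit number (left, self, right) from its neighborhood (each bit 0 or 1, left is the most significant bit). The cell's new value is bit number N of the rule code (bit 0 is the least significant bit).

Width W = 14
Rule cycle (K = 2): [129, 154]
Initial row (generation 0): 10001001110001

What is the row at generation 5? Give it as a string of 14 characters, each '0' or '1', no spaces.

Gen 0: 10001001110001
Gen 1 (rule 129): 00100000100100
Gen 2 (rule 154): 01010001011010
Gen 3 (rule 129): 00000100000000
Gen 4 (rule 154): 00001010000000
Gen 5 (rule 129): 11100000111111

Answer: 11100000111111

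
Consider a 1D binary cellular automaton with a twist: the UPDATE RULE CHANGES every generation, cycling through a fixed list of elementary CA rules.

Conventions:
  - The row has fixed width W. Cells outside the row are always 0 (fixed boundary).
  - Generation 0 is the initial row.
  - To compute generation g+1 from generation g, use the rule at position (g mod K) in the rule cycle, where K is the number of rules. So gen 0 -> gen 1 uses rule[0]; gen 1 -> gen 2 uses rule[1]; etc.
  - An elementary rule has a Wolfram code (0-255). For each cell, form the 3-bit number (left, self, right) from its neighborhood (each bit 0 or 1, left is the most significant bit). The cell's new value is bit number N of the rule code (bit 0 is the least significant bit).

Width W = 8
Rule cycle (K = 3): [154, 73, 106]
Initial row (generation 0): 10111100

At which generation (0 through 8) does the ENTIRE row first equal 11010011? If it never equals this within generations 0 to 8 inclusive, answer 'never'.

Answer: never

Derivation:
Gen 0: 10111100
Gen 1 (rule 154): 00111010
Gen 2 (rule 73): 10101000
Gen 3 (rule 106): 01010000
Gen 4 (rule 154): 10001000
Gen 5 (rule 73): 00100011
Gen 6 (rule 106): 01000111
Gen 7 (rule 154): 10101110
Gen 8 (rule 73): 00001010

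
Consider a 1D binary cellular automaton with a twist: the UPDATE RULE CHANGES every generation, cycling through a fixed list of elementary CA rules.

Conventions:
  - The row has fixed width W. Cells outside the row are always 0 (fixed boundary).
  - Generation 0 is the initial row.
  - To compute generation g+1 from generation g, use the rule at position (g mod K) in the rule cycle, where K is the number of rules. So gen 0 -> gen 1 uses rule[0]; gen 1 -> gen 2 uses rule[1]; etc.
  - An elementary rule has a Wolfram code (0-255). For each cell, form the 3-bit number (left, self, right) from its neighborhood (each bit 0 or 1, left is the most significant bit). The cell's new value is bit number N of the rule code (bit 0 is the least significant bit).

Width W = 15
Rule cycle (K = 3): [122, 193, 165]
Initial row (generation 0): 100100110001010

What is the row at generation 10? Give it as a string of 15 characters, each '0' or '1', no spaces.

Gen 0: 100100110001010
Gen 1 (rule 122): 011011111010101
Gen 2 (rule 193): 001001111000000
Gen 3 (rule 165): 101000110011111
Gen 4 (rule 122): 010101111110001
Gen 5 (rule 193): 000000111110100
Gen 6 (rule 165): 111110011101101
Gen 7 (rule 122): 100011110111110
Gen 8 (rule 193): 001001110011110
Gen 9 (rule 165): 101000100001100
Gen 10 (rule 122): 010101010011110

Answer: 010101010011110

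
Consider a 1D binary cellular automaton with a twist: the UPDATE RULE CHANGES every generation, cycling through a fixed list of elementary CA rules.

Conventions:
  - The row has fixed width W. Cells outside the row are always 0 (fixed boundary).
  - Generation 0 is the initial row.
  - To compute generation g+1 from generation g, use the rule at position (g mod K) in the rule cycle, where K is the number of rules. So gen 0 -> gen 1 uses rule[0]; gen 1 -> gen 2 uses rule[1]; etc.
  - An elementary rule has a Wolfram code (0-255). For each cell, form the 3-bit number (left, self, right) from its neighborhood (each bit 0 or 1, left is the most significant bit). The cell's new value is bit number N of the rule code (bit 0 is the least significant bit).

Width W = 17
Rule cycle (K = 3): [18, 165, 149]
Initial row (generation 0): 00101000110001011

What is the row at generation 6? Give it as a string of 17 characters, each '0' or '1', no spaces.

Gen 0: 00101000110001011
Gen 1 (rule 18): 01000101001010000
Gen 2 (rule 165): 01010111001110111
Gen 3 (rule 149): 01010010100100010
Gen 4 (rule 18): 10001100011010101
Gen 5 (rule 165): 10100001000111111
Gen 6 (rule 149): 10111101110011110

Answer: 10111101110011110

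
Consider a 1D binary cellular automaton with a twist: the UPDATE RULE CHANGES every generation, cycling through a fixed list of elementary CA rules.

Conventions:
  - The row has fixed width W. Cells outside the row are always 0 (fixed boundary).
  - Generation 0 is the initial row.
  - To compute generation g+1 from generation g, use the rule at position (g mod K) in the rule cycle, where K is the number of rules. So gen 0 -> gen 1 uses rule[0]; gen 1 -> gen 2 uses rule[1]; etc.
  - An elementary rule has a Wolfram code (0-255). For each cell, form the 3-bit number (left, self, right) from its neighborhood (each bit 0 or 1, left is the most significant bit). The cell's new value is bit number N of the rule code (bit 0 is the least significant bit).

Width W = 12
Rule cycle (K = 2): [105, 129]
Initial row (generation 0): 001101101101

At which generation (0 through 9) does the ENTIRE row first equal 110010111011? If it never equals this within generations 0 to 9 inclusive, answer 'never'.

Gen 0: 001101101101
Gen 1 (rule 105): 101111111110
Gen 2 (rule 129): 000111111100
Gen 3 (rule 105): 110100000101
Gen 4 (rule 129): 000001110000
Gen 5 (rule 105): 111101010111
Gen 6 (rule 129): 011000000010
Gen 7 (rule 105): 011011111000
Gen 8 (rule 129): 000001110011
Gen 9 (rule 105): 111101010011

Answer: never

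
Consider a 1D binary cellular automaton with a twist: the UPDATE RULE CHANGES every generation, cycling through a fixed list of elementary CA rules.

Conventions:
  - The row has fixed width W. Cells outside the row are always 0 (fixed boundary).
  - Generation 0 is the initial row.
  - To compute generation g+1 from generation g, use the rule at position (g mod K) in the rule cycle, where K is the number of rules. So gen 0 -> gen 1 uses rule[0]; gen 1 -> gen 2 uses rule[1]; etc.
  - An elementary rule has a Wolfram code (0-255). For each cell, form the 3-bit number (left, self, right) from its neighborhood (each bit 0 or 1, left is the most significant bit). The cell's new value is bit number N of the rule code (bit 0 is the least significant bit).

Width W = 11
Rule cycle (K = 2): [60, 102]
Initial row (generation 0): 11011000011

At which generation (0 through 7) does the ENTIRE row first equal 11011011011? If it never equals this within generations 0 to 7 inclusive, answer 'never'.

Gen 0: 11011000011
Gen 1 (rule 60): 10110100010
Gen 2 (rule 102): 11011100110
Gen 3 (rule 60): 10110010101
Gen 4 (rule 102): 11010111111
Gen 5 (rule 60): 10111100000
Gen 6 (rule 102): 11000100000
Gen 7 (rule 60): 10100110000

Answer: never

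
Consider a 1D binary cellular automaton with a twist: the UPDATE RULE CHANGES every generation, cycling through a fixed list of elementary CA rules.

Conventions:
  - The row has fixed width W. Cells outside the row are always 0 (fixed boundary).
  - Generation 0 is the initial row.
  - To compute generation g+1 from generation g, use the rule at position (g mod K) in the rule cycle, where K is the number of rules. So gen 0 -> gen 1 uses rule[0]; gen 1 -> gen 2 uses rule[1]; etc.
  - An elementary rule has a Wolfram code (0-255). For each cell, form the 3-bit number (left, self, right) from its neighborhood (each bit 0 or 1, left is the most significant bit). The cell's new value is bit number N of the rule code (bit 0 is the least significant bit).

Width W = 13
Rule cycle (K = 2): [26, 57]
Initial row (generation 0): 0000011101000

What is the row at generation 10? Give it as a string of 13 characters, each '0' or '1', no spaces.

Gen 0: 0000011101000
Gen 1 (rule 26): 0000110000100
Gen 2 (rule 57): 1110101110011
Gen 3 (rule 26): 1000001001110
Gen 4 (rule 57): 0111100101001
Gen 5 (rule 26): 1100011000110
Gen 6 (rule 57): 1011010110101
Gen 7 (rule 26): 0010000100000
Gen 8 (rule 57): 1001110011111
Gen 9 (rule 26): 0111001110000
Gen 10 (rule 57): 0100101001111

Answer: 0100101001111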